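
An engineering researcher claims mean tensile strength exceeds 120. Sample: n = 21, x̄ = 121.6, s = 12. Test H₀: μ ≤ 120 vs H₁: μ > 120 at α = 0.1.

t = (121.6 - 120)/(12/√21) = 0.611, df = 20. Critical t = 1.325. Fail to reject H₀.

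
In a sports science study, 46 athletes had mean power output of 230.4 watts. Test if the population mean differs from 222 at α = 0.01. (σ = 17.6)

z = (x̄ - μ₀)/(σ/√n) = (230.4 - 222)/(17.6/√46) = 3.237. Critical value: ±2.576. Since |3.237| > 2.576, Reject H₀.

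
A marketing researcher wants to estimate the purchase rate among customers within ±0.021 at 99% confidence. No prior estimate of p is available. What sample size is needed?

Conservative approach: use p = 0.5 (maximizes p(1-p) = 0.25). n = z²(0.25)/E² = 2.576²×0.25/0.021² = 3761.8 → n = 3762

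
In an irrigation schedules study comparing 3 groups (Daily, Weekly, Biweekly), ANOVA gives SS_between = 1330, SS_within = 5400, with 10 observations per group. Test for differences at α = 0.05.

df_between = 2, df_within = 27. F = MS_between/MS_within = 665.0/200.0 = 3.325. F_crit ≈ 3.354. Fail to reject H₀.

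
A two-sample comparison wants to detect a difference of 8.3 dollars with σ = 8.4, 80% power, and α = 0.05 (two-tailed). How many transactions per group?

n per group = 2(z_α/2 + z_β)²σ²/d² = 2×(1.96 + 0.84)²×8.4²/8.3² = 16.1 → n = 17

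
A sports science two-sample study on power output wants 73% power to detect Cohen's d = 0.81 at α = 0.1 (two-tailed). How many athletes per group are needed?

z_{α/2} = 1.645, z_β = Φ⁻¹(0.73) = 0.613. For large effect (d = 0.81): n per group = 2(z_{α/2} + z_β)²/d² = 2(1.645 + 0.613)²/0.81² = 15.5 → 16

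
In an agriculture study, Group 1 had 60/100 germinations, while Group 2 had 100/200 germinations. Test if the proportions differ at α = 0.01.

p̂₁ = 0.6, p̂₂ = 0.5, pooled p̂ = 0.533. z = 1.637. Critical: ±2.576. Fail to reject H₀.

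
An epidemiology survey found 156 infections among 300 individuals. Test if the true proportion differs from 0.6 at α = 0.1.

p̂ = 0.52, p₀ = 0.6. z = (p̂ - p₀)/√(p₀(1-p₀)/n) = -2.828. Critical: ±1.645. Reject H₀.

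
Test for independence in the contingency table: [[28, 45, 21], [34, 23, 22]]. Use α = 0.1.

χ² = 6.47. df = 2, critical = 4.605. Reject H₀. Variables are dependent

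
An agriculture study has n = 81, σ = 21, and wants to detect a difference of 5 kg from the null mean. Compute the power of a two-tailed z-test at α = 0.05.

SE = σ/√n = 21/√81 = 2.333. Non-centrality λ = d/SE = 5/2.333 = 2.143. Power ≈ Φ(λ - z_{α/2}) = Φ(2.143 - 1.96) = Φ(0.183) = 0.573.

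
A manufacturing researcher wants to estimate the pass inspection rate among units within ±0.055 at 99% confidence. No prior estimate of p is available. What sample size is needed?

Conservative approach: use p = 0.5 (maximizes p(1-p) = 0.25). n = z²(0.25)/E² = 2.576²×0.25/0.055² = 548.4 → n = 549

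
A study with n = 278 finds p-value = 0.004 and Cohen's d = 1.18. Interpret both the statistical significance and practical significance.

Statistically significant (p = 0.004 < 0.05). Cohen's d = 1.18 indicates a large effect size. Both statistical and practical significance should be considered.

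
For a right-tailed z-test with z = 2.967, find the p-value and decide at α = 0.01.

p = P(Z > 2.967) = 1 - Φ(2.967) ≈ 0.0015. Since p < 0.01, reject H₀ (significant) at α = 0.01.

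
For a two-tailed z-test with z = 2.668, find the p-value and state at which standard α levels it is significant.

p = 2·P(Z > |2.668|) = 2·(1 - Φ(2.668)) ≈ 0.0076. Significant at α = 0.1; Significant at α = 0.05; Significant at α = 0.01.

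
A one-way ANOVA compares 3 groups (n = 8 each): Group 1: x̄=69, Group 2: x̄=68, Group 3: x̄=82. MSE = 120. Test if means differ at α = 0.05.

Grand mean = 73.0. SS_between = 976.0, MS_between = 488.0. F = 4.067, F_crit ≈ 3.467. Reject H₀.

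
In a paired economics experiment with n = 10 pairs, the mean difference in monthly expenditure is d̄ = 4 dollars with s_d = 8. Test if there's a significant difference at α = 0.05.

t = d̄/(s_d/√n) = 4/(8/√10) = 1.581. df = 9, critical t = ±2.262. Fail to reject H₀.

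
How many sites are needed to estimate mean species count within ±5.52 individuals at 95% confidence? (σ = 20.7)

n = (z*σ/E)² = (1.96×20.7/5.52)² = 54.02 → n = 55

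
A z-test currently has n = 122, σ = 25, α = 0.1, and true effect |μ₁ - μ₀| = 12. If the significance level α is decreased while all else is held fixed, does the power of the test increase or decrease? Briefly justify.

Power decreases: a smaller α raises the critical value, so less of the H₁ sampling distribution falls in the rejection region.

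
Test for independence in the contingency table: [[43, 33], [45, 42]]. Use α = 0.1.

χ² = 0.385. df = 1, critical = 2.706. Fail to reject H₀. No evidence of dependence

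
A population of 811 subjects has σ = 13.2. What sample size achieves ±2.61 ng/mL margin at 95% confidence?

Without FPC: n₀ = (1.96×13.2/2.61)² = 98.261. With FPC: n = n₀N/(n₀+N-1) = 87.7 → n = 88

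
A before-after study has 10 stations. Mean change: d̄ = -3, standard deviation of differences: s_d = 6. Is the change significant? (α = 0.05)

t = d̄/(s_d/√n) = -3/(6/√10) = -1.581. df = 9, critical t = ±2.262. Fail to reject H₀.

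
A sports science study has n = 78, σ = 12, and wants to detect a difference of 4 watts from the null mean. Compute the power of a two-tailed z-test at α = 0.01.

SE = σ/√n = 12/√78 = 1.359. Non-centrality λ = d/SE = 4/1.359 = 2.944. Power ≈ Φ(λ - z_{α/2}) = Φ(2.944 - 2.576) = Φ(0.368) = 0.644.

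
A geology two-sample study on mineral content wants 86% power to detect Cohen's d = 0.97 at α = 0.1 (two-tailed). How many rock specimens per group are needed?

z_{α/2} = 1.645, z_β = Φ⁻¹(0.86) = 1.08. For large effect (d = 0.97): n per group = 2(z_{α/2} + z_β)²/d² = 2(1.645 + 1.08)²/0.97² = 15.8 → 16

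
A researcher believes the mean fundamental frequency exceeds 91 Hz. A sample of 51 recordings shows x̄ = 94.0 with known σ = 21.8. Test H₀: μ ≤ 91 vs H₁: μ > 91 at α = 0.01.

z = 0.983. Critical value: 2.33. Fail to reject H₀.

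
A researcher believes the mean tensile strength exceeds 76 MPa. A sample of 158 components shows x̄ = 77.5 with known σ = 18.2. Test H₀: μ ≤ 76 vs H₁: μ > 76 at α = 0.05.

z = 1.036. Critical value: 1.645. Fail to reject H₀.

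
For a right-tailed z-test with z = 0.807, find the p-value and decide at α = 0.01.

p = P(Z > 0.807) = 1 - Φ(0.807) ≈ 0.2098. Since p ≥ 0.01, fail to reject H₀ (not significant) at α = 0.01.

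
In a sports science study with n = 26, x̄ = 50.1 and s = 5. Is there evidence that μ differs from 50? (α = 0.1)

t = (x̄ - μ₀)/(s/√n) = (50.1 - 50)/(5/√26) = 0.102. df = 25, critical t = ±1.708. Fail to reject H₀.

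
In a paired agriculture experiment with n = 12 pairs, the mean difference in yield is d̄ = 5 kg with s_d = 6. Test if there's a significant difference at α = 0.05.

t = d̄/(s_d/√n) = 5/(6/√12) = 2.887. df = 11, critical t = ±2.201. Reject H₀.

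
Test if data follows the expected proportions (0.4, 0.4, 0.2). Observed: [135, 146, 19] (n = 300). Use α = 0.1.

Expected: [120.0, 120.0, 60.0]. χ² = 35.525. df = 2, critical = 4.605. Reject H₀.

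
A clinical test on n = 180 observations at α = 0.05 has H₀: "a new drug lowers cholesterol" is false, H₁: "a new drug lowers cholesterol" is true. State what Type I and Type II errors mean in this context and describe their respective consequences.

Type I (false positive): concluding that a new drug lowers cholesterol when it is not — approving an ineffective drug — patients take a useless medication and may skip effective alternatives. Type II (false negative): failing to conclude that a new drug lowers cholesterol when it is — shelving an effective drug — patients miss out on a treatment that would have helped. Which is costlier depends on domain priorities and is a judgement call rather than a statistical fact.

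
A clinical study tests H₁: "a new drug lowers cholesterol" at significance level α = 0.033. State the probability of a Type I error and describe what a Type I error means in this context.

P(Type I error) = α = 0.033. A Type I error is rejecting H₀ when H₀ is actually true (false positive) — here, concluding that a new drug lowers cholesterol when in fact this is not the case. Consequence: approving an ineffective drug — patients take a useless medication and may skip effective alternatives.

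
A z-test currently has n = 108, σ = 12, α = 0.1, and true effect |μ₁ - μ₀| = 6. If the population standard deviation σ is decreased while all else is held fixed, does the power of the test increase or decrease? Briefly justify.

Power increases: a smaller σ shrinks the standard error σ/√n, moving the sampling distribution under H₁ further from the critical value.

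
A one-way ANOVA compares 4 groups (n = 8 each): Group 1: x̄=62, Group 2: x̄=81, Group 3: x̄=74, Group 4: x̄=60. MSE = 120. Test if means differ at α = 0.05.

Grand mean = 69.25. SS_between = 2390.0, MS_between = 796.67. F = 6.639, F_crit ≈ 2.947. Reject H₀.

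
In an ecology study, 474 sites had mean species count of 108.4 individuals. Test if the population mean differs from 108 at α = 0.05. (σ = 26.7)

z = (x̄ - μ₀)/(σ/√n) = (108.4 - 108)/(26.7/√474) = 0.326. Critical value: ±1.96. Since |0.326| ≤ 1.96, Fail to reject H₀.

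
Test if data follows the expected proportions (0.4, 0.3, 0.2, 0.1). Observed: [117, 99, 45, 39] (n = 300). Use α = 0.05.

Expected: [120.0, 90.0, 60.0, 30.0]. χ² = 7.425. df = 3, critical = 7.815. Fail to reject H₀.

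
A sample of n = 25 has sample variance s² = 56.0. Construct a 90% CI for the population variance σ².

df = 24. χ²_{0.05} = 36.415, χ²_{0.95} = 13.848. CI for σ² = ((n-1)s²/χ²_{α/2}, (n-1)s²/χ²_{1-α/2}) = (24·56.0/36.415, 24·56.0/13.848) = (36.91, 97.05)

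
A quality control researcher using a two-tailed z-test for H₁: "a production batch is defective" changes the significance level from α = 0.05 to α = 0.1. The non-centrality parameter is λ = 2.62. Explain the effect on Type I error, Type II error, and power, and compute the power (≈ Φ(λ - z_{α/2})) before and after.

Increasing α from 0.05 to 0.1:
• Type I error rate increases (α is the Type I rate by definition).
• Critical value moves from z_{α/2} = 1.96 to 1.645, so power = Φ(λ - z_{α/2}) goes from Φ(2.62 - 1.96) = 0.745 to Φ(2.62 - 1.645) = 0.835.
• Type II error rate β = 1 - power therefore decreases (0.255 → 0.165).
Appropriate when false negatives are costly — here, shipping a defective batch — faulty products reach customers.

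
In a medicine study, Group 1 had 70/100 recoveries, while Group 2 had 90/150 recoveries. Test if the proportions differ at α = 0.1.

p̂₁ = 0.7, p̂₂ = 0.6, pooled p̂ = 0.64. z = 1.614. Critical: ±1.645. Fail to reject H₀.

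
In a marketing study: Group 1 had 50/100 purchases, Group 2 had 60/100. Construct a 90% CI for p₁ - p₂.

p̂₁ = 0.5, p̂₂ = 0.6. Difference = -0.1. CI = (-0.215, 0.015)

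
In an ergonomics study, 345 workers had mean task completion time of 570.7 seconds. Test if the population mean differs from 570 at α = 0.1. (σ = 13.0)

z = (x̄ - μ₀)/(σ/√n) = (570.7 - 570)/(13.0/√345) = 1.0. Critical value: ±1.645. Since |1.0| ≤ 1.645, Fail to reject H₀.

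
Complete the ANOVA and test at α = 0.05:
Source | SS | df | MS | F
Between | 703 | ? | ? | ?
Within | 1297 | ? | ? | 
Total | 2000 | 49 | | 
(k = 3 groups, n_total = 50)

df_between = 2, df_within = 47. MS_between = 351.5, MS_within = 27.6. F = 12.737, F_crit ≈ 3.195. Reject H₀.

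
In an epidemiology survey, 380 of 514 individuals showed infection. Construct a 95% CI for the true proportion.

p̂ = 0.739. CI = p̂ ± z*√(p̂(1-p̂)/n) = (0.701, 0.777)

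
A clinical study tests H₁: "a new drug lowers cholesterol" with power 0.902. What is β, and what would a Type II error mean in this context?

β = 1 - power = 1 - 0.902 = 0.098. A Type II error is failing to reject H₀ when H₀ is false (false negative) — here, failing to conclude that a new drug lowers cholesterol when in fact it is true. Consequence: shelving an effective drug — patients miss out on a treatment that would have helped.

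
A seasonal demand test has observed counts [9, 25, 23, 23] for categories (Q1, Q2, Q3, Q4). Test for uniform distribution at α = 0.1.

Expected = 20 each. χ² = Σ(O-E)²/E = 8.2. df = 3, critical value = 6.251. Reject H₀.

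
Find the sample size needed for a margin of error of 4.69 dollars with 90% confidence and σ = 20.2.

n = (z*σ/E)² = (1.645×20.2/4.69)² = 50.2 → n = 51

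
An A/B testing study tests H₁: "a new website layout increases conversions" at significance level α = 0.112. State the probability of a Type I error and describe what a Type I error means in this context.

P(Type I error) = α = 0.112. A Type I error is rejecting H₀ when H₀ is actually true (false positive) — here, concluding that a new website layout increases conversions when in fact this is not the case. Consequence: rolling out a layout that doesn't actually help — wasted engineering effort.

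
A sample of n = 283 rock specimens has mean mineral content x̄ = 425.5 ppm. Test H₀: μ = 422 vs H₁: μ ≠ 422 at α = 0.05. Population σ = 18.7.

z = (x̄ - μ₀)/(σ/√n) = (425.5 - 422)/(18.7/√283) = 3.149. Critical value: ±1.96. Since |3.149| > 1.96, Reject H₀.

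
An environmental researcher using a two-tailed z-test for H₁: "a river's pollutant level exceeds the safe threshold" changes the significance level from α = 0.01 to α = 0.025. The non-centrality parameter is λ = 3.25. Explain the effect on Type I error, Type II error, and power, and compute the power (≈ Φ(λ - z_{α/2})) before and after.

Increasing α from 0.01 to 0.025:
• Type I error rate increases (α is the Type I rate by definition).
• Critical value moves from z_{α/2} = 2.576 to 2.241, so power = Φ(λ - z_{α/2}) goes from Φ(3.25 - 2.576) = 0.75 to Φ(3.25 - 2.241) = 0.844.
• Type II error rate β = 1 - power therefore decreases (0.25 → 0.156).
Appropriate when false negatives are costly — here, allowing unsafe pollution to continue.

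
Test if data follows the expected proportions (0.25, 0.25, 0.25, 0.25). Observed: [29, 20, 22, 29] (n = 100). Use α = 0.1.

Expected: [25.0, 25.0, 25.0, 25.0]. χ² = 2.64. df = 3, critical = 6.251. Fail to reject H₀.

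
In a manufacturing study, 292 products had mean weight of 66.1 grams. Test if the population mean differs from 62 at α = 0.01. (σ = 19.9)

z = (x̄ - μ₀)/(σ/√n) = (66.1 - 62)/(19.9/√292) = 3.521. Critical value: ±2.576. Since |3.521| > 2.576, Reject H₀.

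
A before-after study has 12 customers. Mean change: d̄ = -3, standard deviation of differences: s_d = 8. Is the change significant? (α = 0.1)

t = d̄/(s_d/√n) = -3/(8/√12) = -1.299. df = 11, critical t = ±1.796. Fail to reject H₀.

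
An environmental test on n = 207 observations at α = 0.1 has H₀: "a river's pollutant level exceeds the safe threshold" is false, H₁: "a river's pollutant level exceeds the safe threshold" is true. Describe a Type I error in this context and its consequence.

Type I error: rejecting H₀ when it is true — concluding that a river's pollutant level exceeds the safe threshold when in fact it is not. Consequence: shutting down a compliant factory unnecessarily.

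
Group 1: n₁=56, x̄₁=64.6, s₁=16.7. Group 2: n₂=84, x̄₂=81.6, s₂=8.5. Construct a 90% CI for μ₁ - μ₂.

Difference = -17.0. SE = √(16.7²/56 + 8.5²/84) = 2.417. CI = (-20.98, -13.02)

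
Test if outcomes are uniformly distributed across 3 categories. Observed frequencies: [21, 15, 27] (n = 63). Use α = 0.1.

Expected = 21 each. χ² = Σ(O-E)²/E = 3.429. df = 2, critical value = 4.605. Fail to reject H₀.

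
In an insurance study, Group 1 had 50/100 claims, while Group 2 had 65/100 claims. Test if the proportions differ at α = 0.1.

p̂₁ = 0.5, p̂₂ = 0.65, pooled p̂ = 0.575. z = -2.146. Critical: ±1.645. Reject H₀.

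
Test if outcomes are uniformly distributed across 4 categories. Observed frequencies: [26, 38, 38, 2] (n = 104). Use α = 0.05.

Expected = 26 each. χ² = Σ(O-E)²/E = 33.231. df = 3, critical value = 7.815. Reject H₀.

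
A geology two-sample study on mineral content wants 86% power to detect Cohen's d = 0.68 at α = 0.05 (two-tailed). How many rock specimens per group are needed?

z_{α/2} = 1.96, z_β = Φ⁻¹(0.86) = 1.08. For medium effect (d = 0.68): n per group = 2(z_{α/2} + z_β)²/d² = 2(1.96 + 1.08)²/0.68² = 40.0 → 40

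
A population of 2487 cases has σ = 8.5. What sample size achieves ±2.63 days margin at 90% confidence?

Without FPC: n₀ = (1.645×8.5/2.63)² = 28.266. With FPC: n = n₀N/(n₀+N-1) = 28.0 → n = 28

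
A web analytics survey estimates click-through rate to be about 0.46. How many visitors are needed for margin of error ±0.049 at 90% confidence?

n = z²p(1-p)/E² = 1.645²×0.46×0.54/0.049² = 280.0 → n = 280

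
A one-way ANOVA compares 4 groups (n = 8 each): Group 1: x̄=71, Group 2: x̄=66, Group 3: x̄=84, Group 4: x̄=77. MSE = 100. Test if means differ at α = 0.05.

Grand mean = 74.5. SS_between = 1448.0, MS_between = 482.67. F = 4.827, F_crit ≈ 2.947. Reject H₀.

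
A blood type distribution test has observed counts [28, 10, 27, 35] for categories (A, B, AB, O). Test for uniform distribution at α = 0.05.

Expected = 25 each. χ² = Σ(O-E)²/E = 13.52. df = 3, critical value = 7.815. Reject H₀.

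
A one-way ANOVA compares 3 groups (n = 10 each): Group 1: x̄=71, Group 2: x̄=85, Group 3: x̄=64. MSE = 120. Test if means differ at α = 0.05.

Grand mean = 73.33. SS_between = 2286.67, MS_between = 1143.33. F = 9.528, F_crit ≈ 3.354. Reject H₀.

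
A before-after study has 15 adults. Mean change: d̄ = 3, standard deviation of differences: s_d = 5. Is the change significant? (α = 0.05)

t = d̄/(s_d/√n) = 3/(5/√15) = 2.324. df = 14, critical t = ±2.145. Reject H₀.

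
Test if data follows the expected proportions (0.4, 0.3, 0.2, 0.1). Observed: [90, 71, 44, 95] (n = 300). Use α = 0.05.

Expected: [120.0, 90.0, 60.0, 30.0]. χ² = 156.611. df = 3, critical = 7.815. Reject H₀.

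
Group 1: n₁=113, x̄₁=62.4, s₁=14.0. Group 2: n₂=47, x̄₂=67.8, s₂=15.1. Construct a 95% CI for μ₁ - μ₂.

Difference = -5.4. SE = √(14.0²/113 + 15.1²/47) = 2.566. CI = (-10.43, -0.37)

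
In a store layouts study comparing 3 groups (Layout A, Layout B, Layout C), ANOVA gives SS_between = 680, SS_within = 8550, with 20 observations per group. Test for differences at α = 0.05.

df_between = 2, df_within = 57. F = MS_between/MS_within = 340.0/150.0 = 2.267. F_crit ≈ 3.159. Fail to reject H₀.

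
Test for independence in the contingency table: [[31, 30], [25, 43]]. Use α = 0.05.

χ² = 2.586. df = 1, critical = 3.841. Fail to reject H₀. No evidence of dependence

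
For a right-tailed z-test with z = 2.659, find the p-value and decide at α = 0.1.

p = P(Z > 2.659) = 1 - Φ(2.659) ≈ 0.0039. Since p < 0.1, reject H₀ (significant) at α = 0.1.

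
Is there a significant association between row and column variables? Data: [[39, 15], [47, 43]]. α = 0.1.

χ² = 5.612. df = 1, critical = 2.706. Reject H₀. Variables are dependent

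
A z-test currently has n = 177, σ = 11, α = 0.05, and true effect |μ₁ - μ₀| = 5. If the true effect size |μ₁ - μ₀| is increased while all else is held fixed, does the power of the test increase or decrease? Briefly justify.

Power increases: a larger true effect increases the non-centrality λ = |μ₁ - μ₀|/(σ/√n).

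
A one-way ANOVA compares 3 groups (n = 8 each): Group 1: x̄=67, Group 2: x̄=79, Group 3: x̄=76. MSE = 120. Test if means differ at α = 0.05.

Grand mean = 74.0. SS_between = 624.0, MS_between = 312.0. F = 2.6, F_crit ≈ 3.467. Fail to reject H₀.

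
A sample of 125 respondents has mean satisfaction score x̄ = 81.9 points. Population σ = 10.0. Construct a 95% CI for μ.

CI = x̄ ± z*(σ/√n) = 81.9 ± 1.96(10.0/√125) = 81.9 ± 1.75 = (80.15, 83.65)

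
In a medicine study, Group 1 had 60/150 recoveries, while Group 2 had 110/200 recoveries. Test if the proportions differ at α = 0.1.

p̂₁ = 0.4, p̂₂ = 0.55, pooled p̂ = 0.486. z = -2.779. Critical: ±1.645. Reject H₀.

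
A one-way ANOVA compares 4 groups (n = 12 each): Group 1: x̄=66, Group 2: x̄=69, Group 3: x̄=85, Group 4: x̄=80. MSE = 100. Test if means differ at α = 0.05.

Grand mean = 75.0. SS_between = 2904.0, MS_between = 968.0. F = 9.68, F_crit ≈ 2.816. Reject H₀.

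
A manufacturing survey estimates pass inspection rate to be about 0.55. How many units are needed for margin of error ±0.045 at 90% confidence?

n = z²p(1-p)/E² = 1.645²×0.55×0.45/0.045² = 330.7 → n = 331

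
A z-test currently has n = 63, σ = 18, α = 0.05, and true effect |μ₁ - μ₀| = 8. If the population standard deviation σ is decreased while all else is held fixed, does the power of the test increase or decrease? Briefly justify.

Power increases: a smaller σ shrinks the standard error σ/√n, moving the sampling distribution under H₁ further from the critical value.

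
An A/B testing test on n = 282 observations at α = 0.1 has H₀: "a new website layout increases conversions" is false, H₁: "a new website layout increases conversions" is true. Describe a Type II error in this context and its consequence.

Type II error: failing to reject H₀ when it is false — concluding that a new website layout increases conversions is not supported when in fact it is. Consequence: discarding a layout that would have improved conversions — lost revenue.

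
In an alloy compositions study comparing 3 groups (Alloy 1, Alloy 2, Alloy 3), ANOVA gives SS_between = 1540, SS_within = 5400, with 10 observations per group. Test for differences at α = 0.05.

df_between = 2, df_within = 27. F = MS_between/MS_within = 770.0/200.0 = 3.85. F_crit ≈ 3.354. Reject H₀. At least one mean differs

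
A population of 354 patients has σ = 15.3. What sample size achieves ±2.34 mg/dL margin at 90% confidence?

Without FPC: n₀ = (1.645×15.3/2.34)² = 115.687. With FPC: n = n₀N/(n₀+N-1) = 87.4 → n = 88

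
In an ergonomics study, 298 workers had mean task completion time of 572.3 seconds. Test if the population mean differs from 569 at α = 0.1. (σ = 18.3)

z = (x̄ - μ₀)/(σ/√n) = (572.3 - 569)/(18.3/√298) = 3.113. Critical value: ±1.645. Since |3.113| > 1.645, Reject H₀.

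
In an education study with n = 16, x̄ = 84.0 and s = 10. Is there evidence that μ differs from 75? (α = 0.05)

t = (x̄ - μ₀)/(s/√n) = (84.0 - 75)/(10/√16) = 3.6. df = 15, critical t = ±2.131. Reject H₀.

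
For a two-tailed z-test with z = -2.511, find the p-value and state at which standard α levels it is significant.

p = 2·P(Z > |-2.511|) = 2·(1 - Φ(2.511)) ≈ 0.012. Significant at α = 0.1; Significant at α = 0.05.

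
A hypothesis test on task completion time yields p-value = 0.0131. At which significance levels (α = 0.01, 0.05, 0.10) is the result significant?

p = 0.0131. Significant at: α = 0.05, 0.1.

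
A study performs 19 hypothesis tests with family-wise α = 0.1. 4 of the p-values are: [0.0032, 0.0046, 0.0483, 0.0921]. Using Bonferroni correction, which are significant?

Bonferroni α = 0.1/19 = 0.00526. Significant p-values: [0.0032, 0.0046]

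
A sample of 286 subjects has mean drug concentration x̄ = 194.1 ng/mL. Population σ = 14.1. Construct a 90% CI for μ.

CI = x̄ ± z*(σ/√n) = 194.1 ± 1.645(14.1/√286) = 194.1 ± 1.37 = (192.73, 195.47)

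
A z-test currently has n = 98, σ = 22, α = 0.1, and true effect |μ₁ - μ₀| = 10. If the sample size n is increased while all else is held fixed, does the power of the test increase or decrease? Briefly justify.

Power increases: a larger n shrinks the standard error σ/√n, moving the sampling distribution under H₁ further from the critical value.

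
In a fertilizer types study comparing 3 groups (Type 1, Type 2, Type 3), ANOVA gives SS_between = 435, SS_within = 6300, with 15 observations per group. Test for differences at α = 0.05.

df_between = 2, df_within = 42. F = MS_between/MS_within = 217.5/150.0 = 1.45. F_crit ≈ 3.22. Fail to reject H₀.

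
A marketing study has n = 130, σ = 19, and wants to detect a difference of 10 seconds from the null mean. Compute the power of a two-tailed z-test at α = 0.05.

SE = σ/√n = 19/√130 = 1.666. Non-centrality λ = d/SE = 10/1.666 = 6.001. Power ≈ Φ(λ - z_{α/2}) = Φ(6.001 - 1.96) = Φ(4.041) = 1.0.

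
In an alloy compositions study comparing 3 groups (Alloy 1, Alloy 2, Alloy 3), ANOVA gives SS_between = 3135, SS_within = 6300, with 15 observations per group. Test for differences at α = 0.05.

df_between = 2, df_within = 42. F = MS_between/MS_within = 1567.5/150.0 = 10.45. F_crit ≈ 3.22. Reject H₀. At least one mean differs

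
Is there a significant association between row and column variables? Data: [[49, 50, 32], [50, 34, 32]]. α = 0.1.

χ² = 2.155. df = 2, critical = 4.605. Fail to reject H₀. No evidence of dependence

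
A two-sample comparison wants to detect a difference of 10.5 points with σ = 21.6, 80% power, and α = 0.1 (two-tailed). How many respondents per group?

n per group = 2(z_α/2 + z_β)²σ²/d² = 2×(1.645 + 0.84)²×21.6²/10.5² = 52.3 → n = 53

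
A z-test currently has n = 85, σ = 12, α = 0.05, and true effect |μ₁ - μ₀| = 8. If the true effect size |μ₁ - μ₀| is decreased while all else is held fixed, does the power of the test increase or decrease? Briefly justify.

Power decreases: a smaller true effect decreases the non-centrality λ = |μ₁ - μ₀|/(σ/√n).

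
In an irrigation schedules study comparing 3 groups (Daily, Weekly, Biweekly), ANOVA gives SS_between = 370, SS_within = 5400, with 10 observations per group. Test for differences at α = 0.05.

df_between = 2, df_within = 27. F = MS_between/MS_within = 185.0/200.0 = 0.925. F_crit ≈ 3.354. Fail to reject H₀.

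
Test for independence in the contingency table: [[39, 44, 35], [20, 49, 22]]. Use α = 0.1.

χ² = 5.964. df = 2, critical = 4.605. Reject H₀. Variables are dependent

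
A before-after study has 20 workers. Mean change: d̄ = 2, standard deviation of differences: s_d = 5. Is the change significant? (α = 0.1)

t = d̄/(s_d/√n) = 2/(5/√20) = 1.789. df = 19, critical t = ±1.729. Reject H₀.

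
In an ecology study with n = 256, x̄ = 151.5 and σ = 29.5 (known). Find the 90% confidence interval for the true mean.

CI = x̄ ± z*(σ/√n) = 151.5 ± 1.645(29.5/√256) = 151.5 ± 3.03 = (148.47, 154.53)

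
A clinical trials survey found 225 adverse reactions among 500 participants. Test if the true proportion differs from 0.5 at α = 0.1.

p̂ = 0.45, p₀ = 0.5. z = (p̂ - p₀)/√(p₀(1-p₀)/n) = -2.236. Critical: ±1.645. Reject H₀.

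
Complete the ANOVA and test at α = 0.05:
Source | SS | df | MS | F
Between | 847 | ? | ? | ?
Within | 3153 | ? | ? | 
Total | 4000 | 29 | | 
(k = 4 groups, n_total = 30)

df_between = 3, df_within = 26. MS_between = 282.33, MS_within = 121.27. F = 2.328, F_crit ≈ 2.975. Fail to reject H₀.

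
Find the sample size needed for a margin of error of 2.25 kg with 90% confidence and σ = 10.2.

n = (z*σ/E)² = (1.645×10.2/2.25)² = 55.6 → n = 56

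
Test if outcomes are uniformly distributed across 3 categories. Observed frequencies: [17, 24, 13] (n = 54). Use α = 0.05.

Expected = 18 each. χ² = Σ(O-E)²/E = 3.444. df = 2, critical value = 5.991. Fail to reject H₀.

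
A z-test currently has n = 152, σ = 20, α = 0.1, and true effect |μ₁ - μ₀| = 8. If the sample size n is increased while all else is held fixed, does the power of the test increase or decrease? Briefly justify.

Power increases: a larger n shrinks the standard error σ/√n, moving the sampling distribution under H₁ further from the critical value.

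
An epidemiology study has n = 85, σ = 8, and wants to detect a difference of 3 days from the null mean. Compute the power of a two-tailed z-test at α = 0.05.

SE = σ/√n = 8/√85 = 0.868. Non-centrality λ = d/SE = 3/0.868 = 3.457. Power ≈ Φ(λ - z_{α/2}) = Φ(3.457 - 1.96) = Φ(1.497) = 0.933.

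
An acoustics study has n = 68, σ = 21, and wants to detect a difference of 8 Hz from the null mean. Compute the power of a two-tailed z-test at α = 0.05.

SE = σ/√n = 21/√68 = 2.547. Non-centrality λ = d/SE = 8/2.547 = 3.141. Power ≈ Φ(λ - z_{α/2}) = Φ(3.141 - 1.96) = Φ(1.181) = 0.881.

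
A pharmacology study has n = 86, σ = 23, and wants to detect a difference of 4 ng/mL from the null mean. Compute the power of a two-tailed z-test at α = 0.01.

SE = σ/√n = 23/√86 = 2.48. Non-centrality λ = d/SE = 4/2.48 = 1.613. Power ≈ Φ(λ - z_{α/2}) = Φ(1.613 - 2.576) = Φ(-0.963) = 0.168.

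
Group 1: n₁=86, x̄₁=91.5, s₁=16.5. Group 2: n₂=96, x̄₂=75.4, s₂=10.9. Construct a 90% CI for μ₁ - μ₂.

Difference = 16.1. SE = √(16.5²/86 + 10.9²/96) = 2.098. CI = (12.65, 19.55)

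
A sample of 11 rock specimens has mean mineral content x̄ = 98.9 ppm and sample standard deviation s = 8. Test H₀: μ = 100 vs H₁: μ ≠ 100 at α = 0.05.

t = (x̄ - μ₀)/(s/√n) = (98.9 - 100)/(8/√11) = -0.456. df = 10, critical t = ±2.228. Fail to reject H₀.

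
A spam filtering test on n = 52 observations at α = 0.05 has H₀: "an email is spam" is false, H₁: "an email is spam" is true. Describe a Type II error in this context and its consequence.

Type II error: failing to reject H₀ when it is false — concluding that an email is spam is not supported when in fact it is. Consequence: a spam email lands in the inbox.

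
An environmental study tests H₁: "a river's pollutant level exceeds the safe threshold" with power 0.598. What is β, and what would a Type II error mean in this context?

β = 1 - power = 1 - 0.598 = 0.402. A Type II error is failing to reject H₀ when H₀ is false (false negative) — here, failing to conclude that a river's pollutant level exceeds the safe threshold when in fact it is true. Consequence: allowing unsafe pollution to continue.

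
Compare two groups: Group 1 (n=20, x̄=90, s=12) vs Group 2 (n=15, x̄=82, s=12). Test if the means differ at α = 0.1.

Pooled sp = 12.0. t = 1.952, df = 33. Critical t = ±1.692. Reject H₀.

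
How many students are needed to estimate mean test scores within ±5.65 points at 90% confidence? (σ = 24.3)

n = (z*σ/E)² = (1.645×24.3/5.65)² = 50.1 → n = 51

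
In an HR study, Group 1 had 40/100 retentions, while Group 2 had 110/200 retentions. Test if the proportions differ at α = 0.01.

p̂₁ = 0.4, p̂₂ = 0.55, pooled p̂ = 0.5. z = -2.449. Critical: ±2.576. Fail to reject H₀.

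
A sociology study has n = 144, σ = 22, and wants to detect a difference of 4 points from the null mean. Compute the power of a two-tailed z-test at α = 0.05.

SE = σ/√n = 22/√144 = 1.833. Non-centrality λ = d/SE = 4/1.833 = 2.182. Power ≈ Φ(λ - z_{α/2}) = Φ(2.182 - 1.96) = Φ(0.222) = 0.588.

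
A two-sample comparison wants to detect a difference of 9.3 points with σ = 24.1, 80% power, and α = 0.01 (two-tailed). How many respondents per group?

n per group = 2(z_α/2 + z_β)²σ²/d² = 2×(2.576 + 0.84)²×24.1²/9.3² = 156.7 → n = 157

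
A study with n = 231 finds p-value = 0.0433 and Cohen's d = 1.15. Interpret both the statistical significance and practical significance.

Statistically significant (p = 0.0433 < 0.05). Cohen's d = 1.15 indicates a large effect size. Both statistical and practical significance should be considered.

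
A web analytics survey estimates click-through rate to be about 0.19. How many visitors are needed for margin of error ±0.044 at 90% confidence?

n = z²p(1-p)/E² = 1.645²×0.19×0.81/0.044² = 215.1 → n = 216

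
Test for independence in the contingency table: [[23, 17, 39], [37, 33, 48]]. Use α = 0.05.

χ² = 1.662. df = 2, critical = 5.991. Fail to reject H₀. No evidence of dependence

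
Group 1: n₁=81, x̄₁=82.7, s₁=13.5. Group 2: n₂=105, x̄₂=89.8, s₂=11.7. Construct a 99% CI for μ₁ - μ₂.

Difference = -7.1. SE = √(13.5²/81 + 11.7²/105) = 1.885. CI = (-11.96, -2.24)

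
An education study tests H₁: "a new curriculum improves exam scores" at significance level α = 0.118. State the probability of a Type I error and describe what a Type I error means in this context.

P(Type I error) = α = 0.118. A Type I error is rejecting H₀ when H₀ is actually true (false positive) — here, concluding that a new curriculum improves exam scores when in fact this is not the case. Consequence: adopting a curriculum that gives no real benefit — disruption for nothing.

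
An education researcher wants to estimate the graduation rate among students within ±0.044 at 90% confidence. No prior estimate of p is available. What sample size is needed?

Conservative approach: use p = 0.5 (maximizes p(1-p) = 0.25). n = z²(0.25)/E² = 1.645²×0.25/0.044² = 349.4 → n = 350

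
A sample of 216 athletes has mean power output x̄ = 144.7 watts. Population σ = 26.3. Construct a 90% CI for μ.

CI = x̄ ± z*(σ/√n) = 144.7 ± 1.645(26.3/√216) = 144.7 ± 2.94 = (141.76, 147.64)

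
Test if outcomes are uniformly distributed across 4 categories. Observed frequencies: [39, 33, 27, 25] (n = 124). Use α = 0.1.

Expected = 31 each. χ² = Σ(O-E)²/E = 3.871. df = 3, critical value = 6.251. Fail to reject H₀.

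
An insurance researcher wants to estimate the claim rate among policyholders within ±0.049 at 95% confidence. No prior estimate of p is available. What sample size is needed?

Conservative approach: use p = 0.5 (maximizes p(1-p) = 0.25). n = z²(0.25)/E² = 1.96²×0.25/0.049² = 400.0 → n = 400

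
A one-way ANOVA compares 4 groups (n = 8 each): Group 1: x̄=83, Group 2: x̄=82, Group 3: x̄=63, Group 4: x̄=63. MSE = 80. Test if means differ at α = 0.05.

Grand mean = 72.75. SS_between = 3046.0, MS_between = 1015.33. F = 12.692, F_crit ≈ 2.947. Reject H₀.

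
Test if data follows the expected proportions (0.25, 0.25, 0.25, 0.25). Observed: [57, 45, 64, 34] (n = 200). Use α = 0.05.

Expected: [50.0, 50.0, 50.0, 50.0]. χ² = 10.52. df = 3, critical = 7.815. Reject H₀.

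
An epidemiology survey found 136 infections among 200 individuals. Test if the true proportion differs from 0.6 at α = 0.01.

p̂ = 0.68, p₀ = 0.6. z = (p̂ - p₀)/√(p₀(1-p₀)/n) = 2.309. Critical: ±2.576. Fail to reject H₀.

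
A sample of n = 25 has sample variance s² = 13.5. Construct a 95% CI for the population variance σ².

df = 24. χ²_{0.025} = 39.364, χ²_{0.975} = 12.401. CI for σ² = ((n-1)s²/χ²_{α/2}, (n-1)s²/χ²_{1-α/2}) = (24·13.5/39.364, 24·13.5/12.401) = (8.23, 26.13)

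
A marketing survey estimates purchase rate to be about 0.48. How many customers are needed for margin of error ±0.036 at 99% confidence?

n = z²p(1-p)/E² = 2.576²×0.48×0.52/0.036² = 1278.001 → n = 1279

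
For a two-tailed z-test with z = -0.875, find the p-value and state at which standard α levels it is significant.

p = 2·P(Z > |-0.875|) = 2·(1 - Φ(0.875)) ≈ 0.3816. Not significant at any standard level.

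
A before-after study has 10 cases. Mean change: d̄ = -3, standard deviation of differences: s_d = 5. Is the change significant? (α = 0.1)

t = d̄/(s_d/√n) = -3/(5/√10) = -1.897. df = 9, critical t = ±1.833. Reject H₀.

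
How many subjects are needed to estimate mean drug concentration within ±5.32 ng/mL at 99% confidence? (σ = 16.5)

n = (z*σ/E)² = (2.576×16.5/5.32)² = 63.8 → n = 64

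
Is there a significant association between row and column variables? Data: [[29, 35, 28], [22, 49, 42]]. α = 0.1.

χ² = 3.985. df = 2, critical = 4.605. Fail to reject H₀. No evidence of dependence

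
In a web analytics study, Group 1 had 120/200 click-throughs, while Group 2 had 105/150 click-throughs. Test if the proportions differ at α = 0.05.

p̂₁ = 0.6, p̂₂ = 0.7, pooled p̂ = 0.643. z = -1.932. Critical: ±1.96. Fail to reject H₀.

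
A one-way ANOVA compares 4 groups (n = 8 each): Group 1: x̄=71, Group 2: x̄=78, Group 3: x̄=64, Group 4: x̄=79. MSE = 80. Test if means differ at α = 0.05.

Grand mean = 73.0. SS_between = 1168.0, MS_between = 389.33. F = 4.867, F_crit ≈ 2.947. Reject H₀.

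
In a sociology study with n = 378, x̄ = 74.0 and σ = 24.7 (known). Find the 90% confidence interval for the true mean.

CI = x̄ ± z*(σ/√n) = 74.0 ± 1.645(24.7/√378) = 74.0 ± 2.09 = (71.91, 76.09)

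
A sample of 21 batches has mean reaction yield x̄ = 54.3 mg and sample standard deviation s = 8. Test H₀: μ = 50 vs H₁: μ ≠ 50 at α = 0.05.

t = (x̄ - μ₀)/(s/√n) = (54.3 - 50)/(8/√21) = 2.463. df = 20, critical t = ±2.086. Reject H₀.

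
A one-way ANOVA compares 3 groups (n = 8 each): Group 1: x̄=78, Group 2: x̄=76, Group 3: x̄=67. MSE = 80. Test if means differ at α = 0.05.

Grand mean = 73.67. SS_between = 549.33, MS_between = 274.67. F = 3.433, F_crit ≈ 3.467. Fail to reject H₀.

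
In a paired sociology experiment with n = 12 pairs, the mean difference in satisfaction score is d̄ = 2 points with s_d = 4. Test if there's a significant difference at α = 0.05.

t = d̄/(s_d/√n) = 2/(4/√12) = 1.732. df = 11, critical t = ±2.201. Fail to reject H₀.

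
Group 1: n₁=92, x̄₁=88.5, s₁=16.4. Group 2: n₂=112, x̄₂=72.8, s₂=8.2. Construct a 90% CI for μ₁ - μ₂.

Difference = 15.7. SE = √(16.4²/92 + 8.2²/112) = 1.877. CI = (12.61, 18.79)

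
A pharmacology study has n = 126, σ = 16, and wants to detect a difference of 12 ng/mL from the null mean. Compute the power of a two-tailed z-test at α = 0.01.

SE = σ/√n = 16/√126 = 1.425. Non-centrality λ = d/SE = 12/1.425 = 8.419. Power ≈ Φ(λ - z_{α/2}) = Φ(8.419 - 2.576) = Φ(5.843) = 1.0.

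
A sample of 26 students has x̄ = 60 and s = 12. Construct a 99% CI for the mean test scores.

CI = x̄ ± t*(s/√n) = 60 ± 2.787(12/√26) = (53.44, 66.56)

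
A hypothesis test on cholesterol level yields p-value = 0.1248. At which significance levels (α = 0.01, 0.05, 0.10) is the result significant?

p = 0.1248. Not significant at any of the given levels.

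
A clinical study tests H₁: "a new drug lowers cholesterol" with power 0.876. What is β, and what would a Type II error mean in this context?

β = 1 - power = 1 - 0.876 = 0.124. A Type II error is failing to reject H₀ when H₀ is false (false negative) — here, failing to conclude that a new drug lowers cholesterol when in fact it is true. Consequence: shelving an effective drug — patients miss out on a treatment that would have helped.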